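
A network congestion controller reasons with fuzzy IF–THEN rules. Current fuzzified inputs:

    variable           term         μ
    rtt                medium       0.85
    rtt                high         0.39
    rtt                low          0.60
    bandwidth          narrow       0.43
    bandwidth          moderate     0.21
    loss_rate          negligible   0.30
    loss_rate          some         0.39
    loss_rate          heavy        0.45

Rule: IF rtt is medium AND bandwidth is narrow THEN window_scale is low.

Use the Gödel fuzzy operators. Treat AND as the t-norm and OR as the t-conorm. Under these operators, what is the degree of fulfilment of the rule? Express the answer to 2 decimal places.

0.43

firing strength: medium=0.85, narrow=0.43; AND[min(a, b)] → w = 0.43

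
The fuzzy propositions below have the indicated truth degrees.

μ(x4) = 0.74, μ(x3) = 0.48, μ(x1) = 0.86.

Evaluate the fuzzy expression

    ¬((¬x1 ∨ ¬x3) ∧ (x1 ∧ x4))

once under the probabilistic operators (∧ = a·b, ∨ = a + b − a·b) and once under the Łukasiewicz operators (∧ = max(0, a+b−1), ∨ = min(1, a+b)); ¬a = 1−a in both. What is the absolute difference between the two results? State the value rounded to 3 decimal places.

0.114

Under probabilistic:
  ¬x1 = 1 − 0.8600 = 0.1400
  ¬x3 = 1 − 0.4800 = 0.5200
  ¬x1 ∨ ¬x3 = a + b − a·b on (0.1400, 0.5200) = 0.5872
  x1 ∧ x4 = a·b on (0.8600, 0.7400) = 0.6364
  (¬x1 ∨ ¬x3) ∧ (x1 ∧ x4) = a·b on (0.5872, 0.6364) = 0.3737
  ¬((¬x1 ∨ ¬x3) ∧ (x1 ∧ x4)) = 1 − 0.3737 = 0.6263
  → value = 0.6263
Under Łukasiewicz:
  ¬x1 = 1 − 0.86 = 0.14
  ¬x3 = 1 − 0.48 = 0.52
  ¬x1 ∨ ¬x3 = min(1, a+b) on (0.14, 0.52) = 0.66
  x1 ∧ x4 = max(0, a+b−1) on (0.86, 0.74) = 0.60
  (¬x1 ∨ ¬x3) ∧ (x1 ∧ x4) = max(0, a+b−1) on (0.66, 0.60) = 0.26
  ¬((¬x1 ∨ ¬x3) ∧ (x1 ∧ x4)) = 1 − 0.26 = 0.74
  → value = 0.7400
|0.6263 − 0.7400| = 0.114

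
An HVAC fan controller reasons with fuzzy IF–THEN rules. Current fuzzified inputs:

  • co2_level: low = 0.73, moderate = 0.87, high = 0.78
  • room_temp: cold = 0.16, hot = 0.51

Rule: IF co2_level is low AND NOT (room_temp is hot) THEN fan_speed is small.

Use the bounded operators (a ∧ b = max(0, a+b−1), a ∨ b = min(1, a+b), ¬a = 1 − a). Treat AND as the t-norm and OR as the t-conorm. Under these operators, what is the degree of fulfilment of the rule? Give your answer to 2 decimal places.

firing strength: low=0.73, ¬hot=1−0.51=0.49; AND[max(0, a+b−1)] → w = 0.22

0.22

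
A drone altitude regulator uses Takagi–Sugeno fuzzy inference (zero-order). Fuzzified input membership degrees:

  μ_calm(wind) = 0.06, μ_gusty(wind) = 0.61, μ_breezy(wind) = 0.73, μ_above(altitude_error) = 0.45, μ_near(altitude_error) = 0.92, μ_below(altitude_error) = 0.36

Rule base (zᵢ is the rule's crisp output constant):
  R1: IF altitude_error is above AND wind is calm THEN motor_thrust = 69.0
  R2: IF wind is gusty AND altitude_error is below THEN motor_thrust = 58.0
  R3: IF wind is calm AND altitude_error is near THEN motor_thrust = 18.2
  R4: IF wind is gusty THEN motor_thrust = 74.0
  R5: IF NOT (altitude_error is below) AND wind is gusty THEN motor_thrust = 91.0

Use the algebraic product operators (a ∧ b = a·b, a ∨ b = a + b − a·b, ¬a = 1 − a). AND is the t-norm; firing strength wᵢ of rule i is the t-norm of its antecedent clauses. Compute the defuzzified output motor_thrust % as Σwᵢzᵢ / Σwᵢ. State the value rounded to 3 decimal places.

73.929

R1 (z=69.0): above=0.45, calm=0.06; AND[a·b] → w = 0.0270
R2 (z=58.0): gusty=0.61, below=0.36; AND[a·b] → w = 0.2196
R3 (z=18.2): calm=0.06, near=0.92; AND[a·b] → w = 0.0552
R4 (z=74.0): gusty=0.61 → w = 0.6100
R5 (z=91.0): ¬below=1−0.36=0.64, gusty=0.61; AND[a·b] → w = 0.3904
Weighted average = (0.0270·69.0 + 0.2196·58.0 + 0.0552·18.2 + 0.6100·74.0 + 0.3904·91.0) / (0.0270 + 0.2196 + 0.0552 + 0.6100 + 0.3904)
  = 96.2708 / 1.3022 = 73.929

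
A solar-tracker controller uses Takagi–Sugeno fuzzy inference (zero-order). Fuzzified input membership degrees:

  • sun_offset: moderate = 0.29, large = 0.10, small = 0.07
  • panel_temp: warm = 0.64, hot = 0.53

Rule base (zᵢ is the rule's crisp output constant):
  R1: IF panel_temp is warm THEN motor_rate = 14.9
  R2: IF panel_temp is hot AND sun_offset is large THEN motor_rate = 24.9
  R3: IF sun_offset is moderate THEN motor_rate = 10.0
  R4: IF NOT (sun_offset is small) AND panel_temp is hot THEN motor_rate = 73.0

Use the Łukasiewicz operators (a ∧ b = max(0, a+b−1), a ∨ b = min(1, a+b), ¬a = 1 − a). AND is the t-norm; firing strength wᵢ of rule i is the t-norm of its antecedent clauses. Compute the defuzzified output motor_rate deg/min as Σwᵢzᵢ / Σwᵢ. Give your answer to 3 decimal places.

33.105

R1 (z=14.9): warm=0.64 → w = 0.64
R2 (z=24.9): hot=0.53, large=0.10; AND[max(0, a+b−1)] → w = 0.00
R3 (z=10.0): moderate=0.29 → w = 0.29
R4 (z=73.0): ¬small=1−0.07=0.93, hot=0.53; AND[max(0, a+b−1)] → w = 0.46
Weighted average = (0.64·14.9 + 0.00·24.9 + 0.29·10.0 + 0.46·73.0) / (0.64 + 0.00 + 0.29 + 0.46)
  = 46.0160 / 1.3900 = 33.105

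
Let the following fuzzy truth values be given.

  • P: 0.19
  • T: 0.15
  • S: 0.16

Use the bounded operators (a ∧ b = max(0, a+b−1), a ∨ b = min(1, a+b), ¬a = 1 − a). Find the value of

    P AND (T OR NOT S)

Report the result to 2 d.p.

NOT S = 1 − 0.16 = 0.84
T OR NOT S = min(1, a+b) on (0.15, 0.84) = 0.99
P AND (T OR NOT S) = max(0, a+b−1) on (0.19, 0.99) = 0.18

0.18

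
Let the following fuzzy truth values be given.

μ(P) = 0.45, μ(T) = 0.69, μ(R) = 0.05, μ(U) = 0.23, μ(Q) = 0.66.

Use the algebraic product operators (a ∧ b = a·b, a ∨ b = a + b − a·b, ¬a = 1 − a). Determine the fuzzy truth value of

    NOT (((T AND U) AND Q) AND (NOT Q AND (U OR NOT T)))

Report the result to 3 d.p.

0.983

T AND U = a·b on (0.6900, 0.2300) = 0.1587
(T AND U) AND Q = a·b on (0.1587, 0.6600) = 0.1047
NOT Q = 1 − 0.6600 = 0.3400
NOT T = 1 − 0.6900 = 0.3100
U OR NOT T = a + b − a·b on (0.2300, 0.3100) = 0.4687
NOT Q AND (U OR NOT T) = a·b on (0.3400, 0.4687) = 0.1594
((T AND U) AND Q) AND (NOT Q AND (U OR NOT T)) = a·b on (0.1047, 0.1594) = 0.0167
NOT (((T AND U) AND Q) AND (NOT Q AND (U OR NOT T))) = 1 − 0.0167 = 0.9833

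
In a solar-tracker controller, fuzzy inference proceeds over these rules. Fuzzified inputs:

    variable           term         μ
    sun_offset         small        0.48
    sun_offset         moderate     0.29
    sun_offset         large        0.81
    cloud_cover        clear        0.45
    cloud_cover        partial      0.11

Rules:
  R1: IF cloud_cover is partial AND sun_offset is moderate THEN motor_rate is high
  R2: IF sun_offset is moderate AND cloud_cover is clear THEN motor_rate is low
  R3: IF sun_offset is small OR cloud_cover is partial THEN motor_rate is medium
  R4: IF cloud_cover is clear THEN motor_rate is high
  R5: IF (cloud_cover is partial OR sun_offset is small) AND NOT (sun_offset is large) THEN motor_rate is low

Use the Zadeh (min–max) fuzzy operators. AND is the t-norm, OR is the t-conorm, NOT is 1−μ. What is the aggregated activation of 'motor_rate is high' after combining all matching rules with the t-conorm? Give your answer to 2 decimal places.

0.45

R1: partial=0.11, moderate=0.29; AND[min(a, b)] → w = 0.11
R2: moderate=0.29, clear=0.45; AND[min(a, b)] → w = 0.29
R3: small=0.48, partial=0.11; OR[max(a, b)] → w = 0.48
R4: clear=0.45 → w = 0.45
R5: (partial=0.11 OR small=0.48) = 0.48; AND[min(a, b)] with ¬large=1−0.81=0.19 → w = 0.19
Rules with consequent 'high': {R1, R4} → strengths 0.11, 0.45
Aggregate via t-conorm [max(a, b)]: 0.45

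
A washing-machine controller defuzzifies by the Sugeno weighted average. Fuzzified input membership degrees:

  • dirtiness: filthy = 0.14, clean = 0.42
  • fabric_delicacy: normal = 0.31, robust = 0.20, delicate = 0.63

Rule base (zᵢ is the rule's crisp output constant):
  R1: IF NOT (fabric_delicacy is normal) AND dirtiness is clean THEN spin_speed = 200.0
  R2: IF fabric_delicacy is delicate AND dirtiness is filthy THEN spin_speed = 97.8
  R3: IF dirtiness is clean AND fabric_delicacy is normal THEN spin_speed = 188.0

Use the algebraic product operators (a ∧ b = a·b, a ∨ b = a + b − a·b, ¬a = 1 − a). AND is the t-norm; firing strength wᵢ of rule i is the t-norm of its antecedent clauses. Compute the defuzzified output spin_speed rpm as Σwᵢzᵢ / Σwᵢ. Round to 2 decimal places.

179.19

R1 (z=200.0): ¬normal=1−0.31=0.69, clean=0.42; AND[a·b] → w = 0.2898
R2 (z=97.8): delicate=0.63, filthy=0.14; AND[a·b] → w = 0.0882
R3 (z=188.0): clean=0.42, normal=0.31; AND[a·b] → w = 0.1302
Weighted average = (0.2898·200.0 + 0.0882·97.8 + 0.1302·188.0) / (0.2898 + 0.0882 + 0.1302)
  = 91.0636 / 0.5082 = 179.19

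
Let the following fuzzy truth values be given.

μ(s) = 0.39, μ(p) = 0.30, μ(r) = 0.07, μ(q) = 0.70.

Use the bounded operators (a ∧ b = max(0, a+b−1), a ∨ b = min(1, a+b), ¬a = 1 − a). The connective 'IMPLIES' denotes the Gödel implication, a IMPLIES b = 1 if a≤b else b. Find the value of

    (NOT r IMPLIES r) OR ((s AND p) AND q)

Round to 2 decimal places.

NOT r = 1 − 0.07 = 0.93
NOT r IMPLIES r  [Gödel: 1 if a≤b else b] with a=0.93, b=0.07 → 0.07
s AND p = max(0, a+b−1) on (0.39, 0.30) = 0.00
(s AND p) AND q = max(0, a+b−1) on (0.00, 0.70) = 0.00
(NOT r IMPLIES r) OR ((s AND p) AND q) = min(1, a+b) on (0.07, 0.00) = 0.07

0.07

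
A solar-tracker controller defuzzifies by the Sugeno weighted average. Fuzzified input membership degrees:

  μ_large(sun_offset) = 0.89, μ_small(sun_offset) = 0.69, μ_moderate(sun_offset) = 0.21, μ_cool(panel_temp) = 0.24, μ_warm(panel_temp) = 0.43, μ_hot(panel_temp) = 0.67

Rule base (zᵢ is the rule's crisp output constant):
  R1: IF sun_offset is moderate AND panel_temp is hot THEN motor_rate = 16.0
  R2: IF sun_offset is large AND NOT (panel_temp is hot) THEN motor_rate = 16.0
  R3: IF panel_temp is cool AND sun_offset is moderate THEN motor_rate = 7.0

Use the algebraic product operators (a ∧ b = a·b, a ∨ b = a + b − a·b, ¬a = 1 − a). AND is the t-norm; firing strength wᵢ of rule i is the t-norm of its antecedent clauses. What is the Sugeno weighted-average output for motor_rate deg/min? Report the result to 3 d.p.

R1 (z=16.0): moderate=0.21, hot=0.67; AND[a·b] → w = 0.1407
R2 (z=16.0): large=0.89, ¬hot=1−0.67=0.33; AND[a·b] → w = 0.2937
R3 (z=7.0): cool=0.24, moderate=0.21; AND[a·b] → w = 0.0504
Weighted average = (0.1407·16.0 + 0.2937·16.0 + 0.0504·7.0) / (0.1407 + 0.2937 + 0.0504)
  = 7.3032 / 0.4848 = 15.064

15.064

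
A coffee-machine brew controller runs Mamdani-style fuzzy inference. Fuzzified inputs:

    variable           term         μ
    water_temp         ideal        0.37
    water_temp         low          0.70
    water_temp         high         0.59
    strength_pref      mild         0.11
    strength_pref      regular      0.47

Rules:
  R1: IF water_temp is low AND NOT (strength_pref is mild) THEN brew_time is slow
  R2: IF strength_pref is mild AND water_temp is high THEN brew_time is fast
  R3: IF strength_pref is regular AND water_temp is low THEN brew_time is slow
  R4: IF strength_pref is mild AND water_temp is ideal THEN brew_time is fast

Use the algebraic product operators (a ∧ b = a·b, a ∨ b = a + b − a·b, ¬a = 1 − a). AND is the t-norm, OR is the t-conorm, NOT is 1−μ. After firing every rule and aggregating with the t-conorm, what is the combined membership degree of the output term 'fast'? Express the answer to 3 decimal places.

0.103

R1: low=0.70, ¬mild=1−0.11=0.89; AND[a·b] → w = 0.6230
R2: mild=0.11, high=0.59; AND[a·b] → w = 0.0649
R3: regular=0.47, low=0.70; AND[a·b] → w = 0.3290
R4: mild=0.11, ideal=0.37; AND[a·b] → w = 0.0407
Rules with consequent 'fast': {R2, R4} → strengths 0.0649, 0.0407
Aggregate via t-conorm [a + b − a·b]: 0.1030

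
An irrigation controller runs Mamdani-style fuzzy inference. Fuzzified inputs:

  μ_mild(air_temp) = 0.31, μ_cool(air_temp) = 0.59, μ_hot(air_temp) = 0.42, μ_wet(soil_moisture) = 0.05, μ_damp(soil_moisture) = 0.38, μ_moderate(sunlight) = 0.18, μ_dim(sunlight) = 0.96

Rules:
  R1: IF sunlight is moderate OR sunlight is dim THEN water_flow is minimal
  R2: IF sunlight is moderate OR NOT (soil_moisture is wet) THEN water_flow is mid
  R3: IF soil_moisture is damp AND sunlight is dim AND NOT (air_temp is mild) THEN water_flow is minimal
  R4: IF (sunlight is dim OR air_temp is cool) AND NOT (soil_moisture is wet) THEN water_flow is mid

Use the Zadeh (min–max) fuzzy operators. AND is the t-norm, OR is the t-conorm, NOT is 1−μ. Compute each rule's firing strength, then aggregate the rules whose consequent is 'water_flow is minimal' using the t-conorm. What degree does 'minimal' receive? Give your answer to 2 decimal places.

R1: moderate=0.18, dim=0.96; OR[max(a, b)] → w = 0.96
R2: moderate=0.18, ¬wet=1−0.05=0.95; OR[max(a, b)] → w = 0.95
R3: damp=0.38, dim=0.96, ¬mild=1−0.31=0.69; AND[min(a, b)] → w = 0.38
R4: (dim=0.96 OR cool=0.59) = 0.96; AND[min(a, b)] with ¬wet=1−0.05=0.95 → w = 0.95
Rules with consequent 'minimal': {R1, R3} → strengths 0.96, 0.38
Aggregate via t-conorm [max(a, b)]: 0.96

0.96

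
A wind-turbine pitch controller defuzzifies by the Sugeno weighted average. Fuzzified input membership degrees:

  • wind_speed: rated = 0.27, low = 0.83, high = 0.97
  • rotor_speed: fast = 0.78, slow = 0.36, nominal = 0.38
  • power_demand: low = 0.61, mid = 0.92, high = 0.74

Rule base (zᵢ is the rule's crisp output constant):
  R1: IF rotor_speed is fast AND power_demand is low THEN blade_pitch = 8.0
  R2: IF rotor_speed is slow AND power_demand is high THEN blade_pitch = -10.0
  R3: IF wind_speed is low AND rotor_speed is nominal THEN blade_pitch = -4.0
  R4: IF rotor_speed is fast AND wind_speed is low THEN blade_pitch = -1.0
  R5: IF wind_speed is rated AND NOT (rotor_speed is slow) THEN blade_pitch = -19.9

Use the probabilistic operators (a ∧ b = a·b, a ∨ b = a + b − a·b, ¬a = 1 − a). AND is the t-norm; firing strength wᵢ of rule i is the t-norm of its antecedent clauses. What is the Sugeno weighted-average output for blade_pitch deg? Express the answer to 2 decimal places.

-2.24

R1 (z=8.0): fast=0.78, low=0.61; AND[a·b] → w = 0.4758
R2 (z=-10.0): slow=0.36, high=0.74; AND[a·b] → w = 0.2664
R3 (z=-4.0): low=0.83, nominal=0.38; AND[a·b] → w = 0.3154
R4 (z=-1.0): fast=0.78, low=0.83; AND[a·b] → w = 0.6474
R5 (z=-19.9): rated=0.27, ¬slow=1−0.36=0.64; AND[a·b] → w = 0.1728
Weighted average = (0.4758·8.0 + 0.2664·-10.0 + 0.3154·-4.0 + 0.6474·-1.0 + 0.1728·-19.9) / (0.4758 + 0.2664 + 0.3154 + 0.6474 + 0.1728)
  = -4.2053 / 1.8778 = -2.24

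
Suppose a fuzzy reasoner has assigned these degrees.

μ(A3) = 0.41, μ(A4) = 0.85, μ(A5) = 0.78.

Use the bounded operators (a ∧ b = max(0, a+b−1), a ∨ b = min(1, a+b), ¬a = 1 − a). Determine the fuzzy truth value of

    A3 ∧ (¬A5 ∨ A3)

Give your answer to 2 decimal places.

0.04

¬A5 = 1 − 0.78 = 0.22
¬A5 ∨ A3 = min(1, a+b) on (0.22, 0.41) = 0.63
A3 ∧ (¬A5 ∨ A3) = max(0, a+b−1) on (0.41, 0.63) = 0.04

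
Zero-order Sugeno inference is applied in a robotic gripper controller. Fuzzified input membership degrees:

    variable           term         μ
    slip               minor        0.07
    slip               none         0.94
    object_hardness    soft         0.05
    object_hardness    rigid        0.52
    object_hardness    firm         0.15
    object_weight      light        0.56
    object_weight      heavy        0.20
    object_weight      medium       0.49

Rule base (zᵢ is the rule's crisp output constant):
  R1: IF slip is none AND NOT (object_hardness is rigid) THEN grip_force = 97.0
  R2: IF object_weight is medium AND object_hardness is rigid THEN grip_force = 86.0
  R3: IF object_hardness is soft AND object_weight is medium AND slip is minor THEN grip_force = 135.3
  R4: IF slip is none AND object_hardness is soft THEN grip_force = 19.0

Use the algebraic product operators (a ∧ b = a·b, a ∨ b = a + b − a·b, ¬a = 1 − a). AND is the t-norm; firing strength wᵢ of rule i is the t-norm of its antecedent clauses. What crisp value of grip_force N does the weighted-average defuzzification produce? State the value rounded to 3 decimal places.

R1 (z=97.0): none=0.94, ¬rigid=1−0.52=0.48; AND[a·b] → w = 0.4512
R2 (z=86.0): medium=0.49, rigid=0.52; AND[a·b] → w = 0.2548
R3 (z=135.3): soft=0.05, medium=0.49, minor=0.07; AND[a·b] → w = 0.0017
R4 (z=19.0): none=0.94, soft=0.05; AND[a·b] → w = 0.0470
Weighted average = (0.4512·97.0 + 0.2548·86.0 + 0.0017·135.3 + 0.0470·19.0) / (0.4512 + 0.2548 + 0.0017 + 0.0470)
  = 66.8042 / 0.7547 = 88.516

88.516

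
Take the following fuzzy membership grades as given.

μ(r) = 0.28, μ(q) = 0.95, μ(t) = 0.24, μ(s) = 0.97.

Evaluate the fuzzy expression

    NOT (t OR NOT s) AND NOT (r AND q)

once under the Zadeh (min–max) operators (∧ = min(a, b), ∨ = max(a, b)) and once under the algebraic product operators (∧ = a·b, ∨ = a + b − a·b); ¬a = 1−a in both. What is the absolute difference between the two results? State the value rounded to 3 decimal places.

0.179

Under Zadeh (min–max):
  NOT s = 1 − 0.97 = 0.03
  t OR NOT s = max(a, b) on (0.24, 0.03) = 0.24
  NOT (t OR NOT s) = 1 − 0.24 = 0.76
  r AND q = min(a, b) on (0.28, 0.95) = 0.28
  NOT (r AND q) = 1 − 0.28 = 0.72
  NOT (t OR NOT s) AND NOT (r AND q) = min(a, b) on (0.76, 0.72) = 0.72
  → value = 0.7200
Under algebraic product:
  NOT s = 1 − 0.9700 = 0.0300
  t OR NOT s = a + b − a·b on (0.2400, 0.0300) = 0.2628
  NOT (t OR NOT s) = 1 − 0.2628 = 0.7372
  r AND q = a·b on (0.2800, 0.9500) = 0.2660
  NOT (r AND q) = 1 − 0.2660 = 0.7340
  NOT (t OR NOT s) AND NOT (r AND q) = a·b on (0.7372, 0.7340) = 0.5411
  → value = 0.5411
|0.7200 − 0.5411| = 0.179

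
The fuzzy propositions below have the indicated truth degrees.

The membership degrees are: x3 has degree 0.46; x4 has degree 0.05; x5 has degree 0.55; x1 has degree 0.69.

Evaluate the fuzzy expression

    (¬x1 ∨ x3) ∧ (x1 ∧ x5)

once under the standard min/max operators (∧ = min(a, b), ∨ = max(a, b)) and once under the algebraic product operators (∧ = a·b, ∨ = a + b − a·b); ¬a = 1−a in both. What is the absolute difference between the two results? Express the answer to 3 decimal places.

0.222

Under standard min/max:
  ¬x1 = 1 − 0.69 = 0.31
  ¬x1 ∨ x3 = max(a, b) on (0.31, 0.46) = 0.46
  x1 ∧ x5 = min(a, b) on (0.69, 0.55) = 0.55
  (¬x1 ∨ x3) ∧ (x1 ∧ x5) = min(a, b) on (0.46, 0.55) = 0.46
  → value = 0.4600
Under algebraic product:
  ¬x1 = 1 − 0.6900 = 0.3100
  ¬x1 ∨ x3 = a + b − a·b on (0.3100, 0.4600) = 0.6274
  x1 ∧ x5 = a·b on (0.6900, 0.5500) = 0.3795
  (¬x1 ∨ x3) ∧ (x1 ∧ x5) = a·b on (0.6274, 0.3795) = 0.2381
  → value = 0.2381
|0.4600 − 0.2381| = 0.222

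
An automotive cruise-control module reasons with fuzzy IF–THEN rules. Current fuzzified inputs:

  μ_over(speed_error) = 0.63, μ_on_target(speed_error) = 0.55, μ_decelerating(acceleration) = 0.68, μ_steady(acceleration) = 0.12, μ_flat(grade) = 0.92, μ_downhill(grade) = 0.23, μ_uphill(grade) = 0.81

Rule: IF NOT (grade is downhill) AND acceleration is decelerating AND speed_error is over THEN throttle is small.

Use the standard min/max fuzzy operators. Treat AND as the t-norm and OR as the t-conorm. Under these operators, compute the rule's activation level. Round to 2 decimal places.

0.63

firing strength: ¬downhill=1−0.23=0.77, decelerating=0.68, over=0.63; AND[min(a, b)] → w = 0.63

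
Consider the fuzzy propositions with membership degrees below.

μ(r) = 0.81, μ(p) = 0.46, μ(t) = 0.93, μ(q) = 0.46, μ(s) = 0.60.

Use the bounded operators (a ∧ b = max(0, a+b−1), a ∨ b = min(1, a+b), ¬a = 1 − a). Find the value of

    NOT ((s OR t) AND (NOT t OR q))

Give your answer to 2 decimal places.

0.47

s OR t = min(1, a+b) on (0.60, 0.93) = 1.00
NOT t = 1 − 0.93 = 0.07
NOT t OR q = min(1, a+b) on (0.07, 0.46) = 0.53
(s OR t) AND (NOT t OR q) = max(0, a+b−1) on (1.00, 0.53) = 0.53
NOT ((s OR t) AND (NOT t OR q)) = 1 − 0.53 = 0.47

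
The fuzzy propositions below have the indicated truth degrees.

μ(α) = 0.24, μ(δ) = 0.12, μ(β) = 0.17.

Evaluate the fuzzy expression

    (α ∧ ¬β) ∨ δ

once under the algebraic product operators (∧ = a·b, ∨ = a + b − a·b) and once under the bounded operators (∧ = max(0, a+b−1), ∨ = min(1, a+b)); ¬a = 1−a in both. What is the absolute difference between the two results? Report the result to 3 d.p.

Under algebraic product:
  ¬β = 1 − 0.1700 = 0.8300
  α ∧ ¬β = a·b on (0.2400, 0.8300) = 0.1992
  (α ∧ ¬β) ∨ δ = a + b − a·b on (0.1992, 0.1200) = 0.2953
  → value = 0.2953
Under bounded:
  ¬β = 1 − 0.17 = 0.83
  α ∧ ¬β = max(0, a+b−1) on (0.24, 0.83) = 0.07
  (α ∧ ¬β) ∨ δ = min(1, a+b) on (0.07, 0.12) = 0.19
  → value = 0.1900
|0.2953 − 0.1900| = 0.105

0.105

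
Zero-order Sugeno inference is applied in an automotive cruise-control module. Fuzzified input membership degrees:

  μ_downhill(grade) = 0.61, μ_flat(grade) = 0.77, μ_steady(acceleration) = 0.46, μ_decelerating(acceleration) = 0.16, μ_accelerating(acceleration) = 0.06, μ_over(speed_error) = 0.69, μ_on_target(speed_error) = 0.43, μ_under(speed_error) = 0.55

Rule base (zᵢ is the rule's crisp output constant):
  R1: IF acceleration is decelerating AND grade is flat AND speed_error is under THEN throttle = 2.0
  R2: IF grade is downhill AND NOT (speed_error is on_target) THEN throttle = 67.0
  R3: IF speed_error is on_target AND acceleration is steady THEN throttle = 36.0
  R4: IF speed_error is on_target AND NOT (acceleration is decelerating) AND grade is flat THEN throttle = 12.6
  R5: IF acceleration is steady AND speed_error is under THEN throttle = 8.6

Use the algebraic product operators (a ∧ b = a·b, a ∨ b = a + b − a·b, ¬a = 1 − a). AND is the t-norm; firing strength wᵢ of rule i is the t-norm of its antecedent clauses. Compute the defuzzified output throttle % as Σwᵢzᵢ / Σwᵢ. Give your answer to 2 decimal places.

31.66

R1 (z=2.0): decelerating=0.16, flat=0.77, under=0.55; AND[a·b] → w = 0.0678
R2 (z=67.0): downhill=0.61, ¬on_target=1−0.43=0.57; AND[a·b] → w = 0.3477
R3 (z=36.0): on_target=0.43, steady=0.46; AND[a·b] → w = 0.1978
R4 (z=12.6): on_target=0.43, ¬decelerating=1−0.16=0.84, flat=0.77; AND[a·b] → w = 0.2781
R5 (z=8.6): steady=0.46, under=0.55; AND[a·b] → w = 0.2530
Weighted average = (0.0678·2.0 + 0.3477·67.0 + 0.1978·36.0 + 0.2781·12.6 + 0.2530·8.6) / (0.0678 + 0.3477 + 0.1978 + 0.2781 + 0.2530)
  = 36.2324 / 1.1444 = 31.66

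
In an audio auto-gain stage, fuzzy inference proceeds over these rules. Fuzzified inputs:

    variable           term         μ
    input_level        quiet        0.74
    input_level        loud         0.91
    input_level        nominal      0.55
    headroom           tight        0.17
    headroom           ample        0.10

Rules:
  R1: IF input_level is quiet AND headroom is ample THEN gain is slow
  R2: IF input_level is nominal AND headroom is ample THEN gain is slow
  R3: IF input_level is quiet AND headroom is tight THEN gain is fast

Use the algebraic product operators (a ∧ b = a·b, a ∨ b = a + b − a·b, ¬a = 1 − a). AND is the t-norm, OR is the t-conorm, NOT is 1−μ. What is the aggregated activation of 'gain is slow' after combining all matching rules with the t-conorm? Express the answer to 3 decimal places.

0.125

R1: quiet=0.74, ample=0.10; AND[a·b] → w = 0.0740
R2: nominal=0.55, ample=0.10; AND[a·b] → w = 0.0550
R3: quiet=0.74, tight=0.17; AND[a·b] → w = 0.1258
Rules with consequent 'slow': {R1, R2} → strengths 0.0740, 0.0550
Aggregate via t-conorm [a + b − a·b]: 0.1249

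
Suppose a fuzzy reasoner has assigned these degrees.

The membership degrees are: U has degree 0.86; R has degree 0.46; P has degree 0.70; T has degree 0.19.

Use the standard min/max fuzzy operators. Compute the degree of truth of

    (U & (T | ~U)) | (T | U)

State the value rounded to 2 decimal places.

0.86

~U = 1 − 0.86 = 0.14
T | ~U = max(a, b) on (0.19, 0.14) = 0.19
U & (T | ~U) = min(a, b) on (0.86, 0.19) = 0.19
T | U = max(a, b) on (0.19, 0.86) = 0.86
(U & (T | ~U)) | (T | U) = max(a, b) on (0.19, 0.86) = 0.86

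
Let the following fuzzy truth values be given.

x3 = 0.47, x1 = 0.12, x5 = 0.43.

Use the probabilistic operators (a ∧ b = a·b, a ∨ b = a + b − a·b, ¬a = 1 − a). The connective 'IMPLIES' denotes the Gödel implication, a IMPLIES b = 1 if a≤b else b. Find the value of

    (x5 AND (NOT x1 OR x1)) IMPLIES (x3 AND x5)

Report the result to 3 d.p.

0.202

NOT x1 = 1 − 0.1200 = 0.8800
NOT x1 OR x1 = a + b − a·b on (0.8800, 0.1200) = 0.8944
x5 AND (NOT x1 OR x1) = a·b on (0.4300, 0.8944) = 0.3846
x3 AND x5 = a·b on (0.4700, 0.4300) = 0.2021
(x5 AND (NOT x1 OR x1)) IMPLIES (x3 AND x5)  [Gödel: 1 if a≤b else b] with a=0.3846, b=0.2021 → 0.2021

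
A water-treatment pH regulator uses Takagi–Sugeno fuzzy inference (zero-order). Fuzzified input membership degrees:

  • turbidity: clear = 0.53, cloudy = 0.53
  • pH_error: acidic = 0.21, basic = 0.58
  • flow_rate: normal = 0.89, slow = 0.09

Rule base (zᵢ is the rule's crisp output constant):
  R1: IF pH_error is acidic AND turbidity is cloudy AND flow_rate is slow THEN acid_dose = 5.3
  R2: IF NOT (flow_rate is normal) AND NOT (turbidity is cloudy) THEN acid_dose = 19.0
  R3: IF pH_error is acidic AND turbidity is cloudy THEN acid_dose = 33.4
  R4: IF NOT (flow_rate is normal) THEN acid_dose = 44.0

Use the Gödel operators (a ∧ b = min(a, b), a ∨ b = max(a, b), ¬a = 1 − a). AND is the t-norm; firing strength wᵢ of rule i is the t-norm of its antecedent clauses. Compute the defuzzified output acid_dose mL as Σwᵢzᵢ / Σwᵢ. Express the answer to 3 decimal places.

R1 (z=5.3): acidic=0.21, cloudy=0.53, slow=0.09; AND[min(a, b)] → w = 0.09
R2 (z=19.0): ¬normal=1−0.89=0.11, ¬cloudy=1−0.53=0.47; AND[min(a, b)] → w = 0.11
R3 (z=33.4): acidic=0.21, cloudy=0.53; AND[min(a, b)] → w = 0.21
R4 (z=44.0): ¬normal=1−0.89=0.11 → w = 0.11
Weighted average = (0.09·5.3 + 0.11·19.0 + 0.21·33.4 + 0.11·44.0) / (0.09 + 0.11 + 0.21 + 0.11)
  = 14.4210 / 0.5200 = 27.733

27.733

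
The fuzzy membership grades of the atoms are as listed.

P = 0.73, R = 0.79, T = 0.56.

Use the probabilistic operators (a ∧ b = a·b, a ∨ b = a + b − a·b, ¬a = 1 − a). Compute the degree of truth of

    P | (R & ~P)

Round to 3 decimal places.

0.788

~P = 1 − 0.7300 = 0.2700
R & ~P = a·b on (0.7900, 0.2700) = 0.2133
P | (R & ~P) = a + b − a·b on (0.7300, 0.2133) = 0.7876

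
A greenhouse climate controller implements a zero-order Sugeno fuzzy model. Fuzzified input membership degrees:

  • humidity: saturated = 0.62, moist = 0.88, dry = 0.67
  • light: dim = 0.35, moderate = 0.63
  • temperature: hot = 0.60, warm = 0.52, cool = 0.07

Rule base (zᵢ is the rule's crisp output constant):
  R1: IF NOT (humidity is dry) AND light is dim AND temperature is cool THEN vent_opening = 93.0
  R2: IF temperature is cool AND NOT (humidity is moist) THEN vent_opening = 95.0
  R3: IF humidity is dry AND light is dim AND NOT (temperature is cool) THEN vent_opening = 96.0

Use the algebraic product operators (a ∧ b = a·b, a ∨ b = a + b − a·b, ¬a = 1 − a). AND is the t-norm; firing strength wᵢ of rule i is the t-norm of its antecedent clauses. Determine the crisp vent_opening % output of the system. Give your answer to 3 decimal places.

R1 (z=93.0): ¬dry=1−0.67=0.33, dim=0.35, cool=0.07; AND[a·b] → w = 0.0081
R2 (z=95.0): cool=0.07, ¬moist=1−0.88=0.12; AND[a·b] → w = 0.0084
R3 (z=96.0): dry=0.67, dim=0.35, ¬cool=1−0.07=0.93; AND[a·b] → w = 0.2181
Weighted average = (0.0081·93.0 + 0.0084·95.0 + 0.2181·96.0) / (0.0081 + 0.0084 + 0.2181)
  = 22.4861 / 0.2346 = 95.861

95.861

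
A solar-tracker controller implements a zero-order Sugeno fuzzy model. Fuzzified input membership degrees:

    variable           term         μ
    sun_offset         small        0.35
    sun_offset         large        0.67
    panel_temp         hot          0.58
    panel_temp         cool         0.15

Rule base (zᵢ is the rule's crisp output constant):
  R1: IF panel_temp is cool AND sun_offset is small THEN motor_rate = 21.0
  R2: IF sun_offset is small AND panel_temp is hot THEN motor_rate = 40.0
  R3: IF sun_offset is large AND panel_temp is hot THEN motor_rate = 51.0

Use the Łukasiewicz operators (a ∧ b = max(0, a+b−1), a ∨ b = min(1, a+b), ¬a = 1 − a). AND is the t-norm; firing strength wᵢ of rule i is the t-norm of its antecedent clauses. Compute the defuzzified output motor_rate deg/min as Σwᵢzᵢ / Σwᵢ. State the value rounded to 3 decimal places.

R1 (z=21.0): cool=0.15, small=0.35; AND[max(0, a+b−1)] → w = 0.00
R2 (z=40.0): small=0.35, hot=0.58; AND[max(0, a+b−1)] → w = 0.00
R3 (z=51.0): large=0.67, hot=0.58; AND[max(0, a+b−1)] → w = 0.25
Weighted average = (0.00·21.0 + 0.00·40.0 + 0.25·51.0) / (0.00 + 0.00 + 0.25)
  = 12.7500 / 0.2500 = 51.000

51.000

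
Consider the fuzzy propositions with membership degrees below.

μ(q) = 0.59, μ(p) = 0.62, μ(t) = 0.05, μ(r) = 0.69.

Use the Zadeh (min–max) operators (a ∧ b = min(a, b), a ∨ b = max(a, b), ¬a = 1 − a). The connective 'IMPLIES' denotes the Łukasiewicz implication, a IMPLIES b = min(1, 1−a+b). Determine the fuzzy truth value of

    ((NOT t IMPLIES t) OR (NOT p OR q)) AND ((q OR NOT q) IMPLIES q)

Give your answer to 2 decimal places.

NOT t = 1 − 0.05 = 0.95
NOT t IMPLIES t  [Łukasiewicz: min(1, 1−a+b)] with a=0.95, b=0.05 → 0.10
NOT p = 1 − 0.62 = 0.38
NOT p OR q = max(a, b) on (0.38, 0.59) = 0.59
(NOT t IMPLIES t) OR (NOT p OR q) = max(a, b) on (0.10, 0.59) = 0.59
NOT q = 1 − 0.59 = 0.41
q OR NOT q = max(a, b) on (0.59, 0.41) = 0.59
(q OR NOT q) IMPLIES q  [Łukasiewicz: min(1, 1−a+b)] with a=0.59, b=0.59 → 1.00
((NOT t IMPLIES t) OR (NOT p OR q)) AND ((q OR NOT q) IMPLIES q) = min(a, b) on (0.59, 1.00) = 0.59

0.59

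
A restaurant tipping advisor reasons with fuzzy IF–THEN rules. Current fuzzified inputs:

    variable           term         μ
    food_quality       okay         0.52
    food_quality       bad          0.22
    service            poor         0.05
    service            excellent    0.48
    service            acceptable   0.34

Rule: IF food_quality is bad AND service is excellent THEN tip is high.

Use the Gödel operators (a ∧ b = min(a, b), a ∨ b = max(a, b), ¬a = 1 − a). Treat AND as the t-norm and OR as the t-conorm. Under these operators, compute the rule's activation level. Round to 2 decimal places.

firing strength: bad=0.22, excellent=0.48; AND[min(a, b)] → w = 0.22

0.22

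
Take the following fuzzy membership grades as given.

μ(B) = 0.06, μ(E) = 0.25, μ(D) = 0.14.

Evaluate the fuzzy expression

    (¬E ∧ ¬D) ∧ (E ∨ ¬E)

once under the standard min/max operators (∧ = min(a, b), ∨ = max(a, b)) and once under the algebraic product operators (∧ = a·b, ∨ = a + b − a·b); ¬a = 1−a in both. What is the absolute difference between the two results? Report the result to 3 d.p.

0.226

Under standard min/max:
  ¬E = 1 − 0.25 = 0.75
  ¬D = 1 − 0.14 = 0.86
  ¬E ∧ ¬D = min(a, b) on (0.75, 0.86) = 0.75
  ¬E = 1 − 0.25 = 0.75
  E ∨ ¬E = max(a, b) on (0.25, 0.75) = 0.75
  (¬E ∧ ¬D) ∧ (E ∨ ¬E) = min(a, b) on (0.75, 0.75) = 0.75
  → value = 0.7500
Under algebraic product:
  ¬E = 1 − 0.2500 = 0.7500
  ¬D = 1 − 0.1400 = 0.8600
  ¬E ∧ ¬D = a·b on (0.7500, 0.8600) = 0.6450
  ¬E = 1 − 0.2500 = 0.7500
  E ∨ ¬E = a + b − a·b on (0.2500, 0.7500) = 0.8125
  (¬E ∧ ¬D) ∧ (E ∨ ¬E) = a·b on (0.6450, 0.8125) = 0.5241
  → value = 0.5241
|0.7500 − 0.5241| = 0.226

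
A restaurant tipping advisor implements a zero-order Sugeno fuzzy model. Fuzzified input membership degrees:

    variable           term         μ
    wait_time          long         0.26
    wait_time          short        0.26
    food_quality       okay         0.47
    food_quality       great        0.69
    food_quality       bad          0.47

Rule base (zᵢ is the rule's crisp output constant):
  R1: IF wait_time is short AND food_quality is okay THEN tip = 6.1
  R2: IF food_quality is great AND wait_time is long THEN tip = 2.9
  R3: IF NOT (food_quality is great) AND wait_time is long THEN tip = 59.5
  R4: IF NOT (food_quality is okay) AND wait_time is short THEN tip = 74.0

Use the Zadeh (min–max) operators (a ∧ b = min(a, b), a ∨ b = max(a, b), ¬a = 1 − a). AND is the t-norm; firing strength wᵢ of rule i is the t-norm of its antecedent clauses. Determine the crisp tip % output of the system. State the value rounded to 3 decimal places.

R1 (z=6.1): short=0.26, okay=0.47; AND[min(a, b)] → w = 0.26
R2 (z=2.9): great=0.69, long=0.26; AND[min(a, b)] → w = 0.26
R3 (z=59.5): ¬great=1−0.69=0.31, long=0.26; AND[min(a, b)] → w = 0.26
R4 (z=74.0): ¬okay=1−0.47=0.53, short=0.26; AND[min(a, b)] → w = 0.26
Weighted average = (0.26·6.1 + 0.26·2.9 + 0.26·59.5 + 0.26·74.0) / (0.26 + 0.26 + 0.26 + 0.26)
  = 37.0500 / 1.0400 = 35.625

35.625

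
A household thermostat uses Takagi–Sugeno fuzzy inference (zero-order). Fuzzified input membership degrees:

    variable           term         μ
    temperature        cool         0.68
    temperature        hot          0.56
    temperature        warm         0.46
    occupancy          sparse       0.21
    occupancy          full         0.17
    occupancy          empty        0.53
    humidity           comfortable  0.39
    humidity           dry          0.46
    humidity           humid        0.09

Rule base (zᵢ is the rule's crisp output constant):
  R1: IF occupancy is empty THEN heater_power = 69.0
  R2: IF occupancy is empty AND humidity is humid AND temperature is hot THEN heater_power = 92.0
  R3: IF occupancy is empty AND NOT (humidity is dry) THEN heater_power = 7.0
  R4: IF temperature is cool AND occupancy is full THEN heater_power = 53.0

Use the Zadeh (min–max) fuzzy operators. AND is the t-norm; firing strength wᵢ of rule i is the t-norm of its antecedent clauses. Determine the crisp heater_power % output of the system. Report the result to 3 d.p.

R1 (z=69.0): empty=0.53 → w = 0.53
R2 (z=92.0): empty=0.53, humid=0.09, hot=0.56; AND[min(a, b)] → w = 0.09
R3 (z=7.0): empty=0.53, ¬dry=1−0.46=0.54; AND[min(a, b)] → w = 0.53
R4 (z=53.0): cool=0.68, full=0.17; AND[min(a, b)] → w = 0.17
Weighted average = (0.53·69.0 + 0.09·92.0 + 0.53·7.0 + 0.17·53.0) / (0.53 + 0.09 + 0.53 + 0.17)
  = 57.5700 / 1.3200 = 43.614

43.614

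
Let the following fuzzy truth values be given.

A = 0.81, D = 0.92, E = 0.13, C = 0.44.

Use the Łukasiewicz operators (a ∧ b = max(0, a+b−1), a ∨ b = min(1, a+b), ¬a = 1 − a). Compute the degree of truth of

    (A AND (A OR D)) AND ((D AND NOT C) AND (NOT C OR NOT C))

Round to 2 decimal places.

0.29

A OR D = min(1, a+b) on (0.81, 0.92) = 1.00
A AND (A OR D) = max(0, a+b−1) on (0.81, 1.00) = 0.81
NOT C = 1 − 0.44 = 0.56
D AND NOT C = max(0, a+b−1) on (0.92, 0.56) = 0.48
NOT C = 1 − 0.44 = 0.56
NOT C = 1 − 0.44 = 0.56
NOT C OR NOT C = min(1, a+b) on (0.56, 0.56) = 1.00
(D AND NOT C) AND (NOT C OR NOT C) = max(0, a+b−1) on (0.48, 1.00) = 0.48
(A AND (A OR D)) AND ((D AND NOT C) AND (NOT C OR NOT C)) = max(0, a+b−1) on (0.81, 0.48) = 0.29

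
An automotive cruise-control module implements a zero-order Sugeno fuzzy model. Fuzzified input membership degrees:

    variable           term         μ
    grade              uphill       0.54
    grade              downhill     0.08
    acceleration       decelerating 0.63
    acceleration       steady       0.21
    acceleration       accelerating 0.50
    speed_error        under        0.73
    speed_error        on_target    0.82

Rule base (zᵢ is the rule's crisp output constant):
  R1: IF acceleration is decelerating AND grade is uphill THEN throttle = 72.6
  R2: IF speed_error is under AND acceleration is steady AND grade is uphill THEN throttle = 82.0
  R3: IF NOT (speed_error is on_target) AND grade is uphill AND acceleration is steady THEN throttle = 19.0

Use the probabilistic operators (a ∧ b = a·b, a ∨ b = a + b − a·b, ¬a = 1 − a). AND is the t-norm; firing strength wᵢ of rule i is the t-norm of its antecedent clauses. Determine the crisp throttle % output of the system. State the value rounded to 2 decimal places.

R1 (z=72.6): decelerating=0.63, uphill=0.54; AND[a·b] → w = 0.3402
R2 (z=82.0): under=0.73, steady=0.21, uphill=0.54; AND[a·b] → w = 0.0828
R3 (z=19.0): ¬on_target=1−0.82=0.18, uphill=0.54, steady=0.21; AND[a·b] → w = 0.0204
Weighted average = (0.3402·72.6 + 0.0828·82.0 + 0.0204·19.0) / (0.3402 + 0.0828 + 0.0204)
  = 31.8745 / 0.4434 = 71.89

71.89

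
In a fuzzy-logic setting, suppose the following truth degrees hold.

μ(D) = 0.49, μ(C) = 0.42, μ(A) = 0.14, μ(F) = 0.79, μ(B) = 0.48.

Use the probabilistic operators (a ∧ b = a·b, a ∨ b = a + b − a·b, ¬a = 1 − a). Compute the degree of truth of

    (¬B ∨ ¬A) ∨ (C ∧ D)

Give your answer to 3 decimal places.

¬B = 1 − 0.4800 = 0.5200
¬A = 1 − 0.1400 = 0.8600
¬B ∨ ¬A = a + b − a·b on (0.5200, 0.8600) = 0.9328
C ∧ D = a·b on (0.4200, 0.4900) = 0.2058
(¬B ∨ ¬A) ∨ (C ∧ D) = a + b − a·b on (0.9328, 0.2058) = 0.9466

0.947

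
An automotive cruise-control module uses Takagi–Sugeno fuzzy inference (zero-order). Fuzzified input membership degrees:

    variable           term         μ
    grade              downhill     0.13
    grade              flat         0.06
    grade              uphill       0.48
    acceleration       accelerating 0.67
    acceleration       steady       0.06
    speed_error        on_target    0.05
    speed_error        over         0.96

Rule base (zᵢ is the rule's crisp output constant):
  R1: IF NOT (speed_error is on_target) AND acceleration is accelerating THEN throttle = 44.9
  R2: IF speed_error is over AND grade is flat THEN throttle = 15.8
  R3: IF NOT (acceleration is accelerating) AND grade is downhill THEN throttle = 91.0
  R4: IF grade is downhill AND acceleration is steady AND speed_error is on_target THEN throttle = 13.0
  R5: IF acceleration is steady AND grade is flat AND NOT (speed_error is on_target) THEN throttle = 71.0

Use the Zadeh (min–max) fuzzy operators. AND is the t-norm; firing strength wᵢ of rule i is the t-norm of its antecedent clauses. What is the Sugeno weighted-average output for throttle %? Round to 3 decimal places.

R1 (z=44.9): ¬on_target=1−0.05=0.95, accelerating=0.67; AND[min(a, b)] → w = 0.67
R2 (z=15.8): over=0.96, flat=0.06; AND[min(a, b)] → w = 0.06
R3 (z=91.0): ¬accelerating=1−0.67=0.33, downhill=0.13; AND[min(a, b)] → w = 0.13
R4 (z=13.0): downhill=0.13, steady=0.06, on_target=0.05; AND[min(a, b)] → w = 0.05
R5 (z=71.0): steady=0.06, flat=0.06, ¬on_target=1−0.05=0.95; AND[min(a, b)] → w = 0.06
Weighted average = (0.67·44.9 + 0.06·15.8 + 0.13·91.0 + 0.05·13.0 + 0.06·71.0) / (0.67 + 0.06 + 0.13 + 0.05 + 0.06)
  = 47.7710 / 0.9700 = 49.248

49.248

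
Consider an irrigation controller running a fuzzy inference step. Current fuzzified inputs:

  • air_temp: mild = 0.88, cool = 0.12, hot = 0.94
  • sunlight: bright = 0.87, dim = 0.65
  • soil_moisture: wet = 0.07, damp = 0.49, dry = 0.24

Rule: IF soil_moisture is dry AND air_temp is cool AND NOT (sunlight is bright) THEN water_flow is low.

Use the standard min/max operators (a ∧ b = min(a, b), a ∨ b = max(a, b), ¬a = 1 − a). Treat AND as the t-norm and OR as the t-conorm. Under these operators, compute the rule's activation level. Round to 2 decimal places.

firing strength: dry=0.24, cool=0.12, ¬bright=1−0.87=0.13; AND[min(a, b)] → w = 0.12

0.12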